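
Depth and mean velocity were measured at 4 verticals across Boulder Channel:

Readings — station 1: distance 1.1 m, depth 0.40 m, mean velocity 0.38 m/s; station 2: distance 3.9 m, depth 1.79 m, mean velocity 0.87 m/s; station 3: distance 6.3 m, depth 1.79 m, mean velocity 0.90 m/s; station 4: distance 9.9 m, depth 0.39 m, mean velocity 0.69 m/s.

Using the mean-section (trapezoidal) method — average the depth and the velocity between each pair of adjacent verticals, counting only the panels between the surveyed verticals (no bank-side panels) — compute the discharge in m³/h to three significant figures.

Panel 1-2: Δb = 2.8 m, d̄ = (0.40+1.79)/2 = 1.095, v̄ = (0.38+0.87)/2 = 0.625 → q = 2.8×1.095×0.625 = 1.916 m³/s
Panel 2-3: Δb = 2.4 m, d̄ = (1.79+1.79)/2 = 1.79, v̄ = (0.87+0.90)/2 = 0.885 → q = 2.4×1.79×0.885 = 3.802 m³/s
Panel 3-4: Δb = 3.6 m, d̄ = (1.79+0.39)/2 = 1.09, v̄ = (0.90+0.69)/2 = 0.795 → q = 3.6×1.09×0.795 = 3.120 m³/s
Q = Σ q = 8.838 m³/s
= 8.838 × 3600 = 31820 m³/h

31800 m³/h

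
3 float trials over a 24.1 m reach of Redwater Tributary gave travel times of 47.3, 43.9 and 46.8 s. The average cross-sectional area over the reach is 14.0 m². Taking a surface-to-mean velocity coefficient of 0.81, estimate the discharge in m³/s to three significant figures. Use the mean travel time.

t̄ = (47.3 + 43.9 + 46.8) / 3 = 46 s
v_surface = L / t̄ = 24.1 / 46 = 0.5239 m/s
v_mean = 0.81 × 0.5239 = 0.4244 m/s
Q = A × v_mean = 14.0 × 0.4244 = 5.941 m³/s

5.94 m³/s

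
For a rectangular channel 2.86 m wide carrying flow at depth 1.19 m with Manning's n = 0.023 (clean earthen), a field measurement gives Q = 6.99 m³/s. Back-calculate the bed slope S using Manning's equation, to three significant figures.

A = b·y = 2.86 × 1.19 = 3.403 m²
P = b + 2y = 2.86 + 2×1.19 = 5.240 m
R = A/P = 3.403/5.240 = 0.6495 m
S = (Q·n / (1·A·R^(2/3)))² = (6.99×0.023 / (1×3.403×0.7500))² = 0.003967

0.00397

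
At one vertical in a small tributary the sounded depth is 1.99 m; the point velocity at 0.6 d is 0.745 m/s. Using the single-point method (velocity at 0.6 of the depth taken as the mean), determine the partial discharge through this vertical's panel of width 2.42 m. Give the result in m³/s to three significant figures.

v̄ = v₀.₆ = 0.745 m/s
q = v̄ × d × w = 0.7450 × 1.99 × 2.42 = 3.588 m³/s

3.59 m³/s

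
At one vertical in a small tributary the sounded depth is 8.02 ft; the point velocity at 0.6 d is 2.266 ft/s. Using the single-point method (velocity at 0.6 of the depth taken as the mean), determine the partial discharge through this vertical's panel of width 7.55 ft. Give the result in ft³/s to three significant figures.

137 ft³/s

v̄ = v₀.₆ = 2.266 ft/s
q = v̄ × d × w = 2.266 × 8.02 × 7.55 = 137.2 ft³/s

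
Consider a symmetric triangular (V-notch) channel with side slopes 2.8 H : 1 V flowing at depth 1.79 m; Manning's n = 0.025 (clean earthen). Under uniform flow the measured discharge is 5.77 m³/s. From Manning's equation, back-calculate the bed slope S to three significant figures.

0.000325

A = z·y² = 2.8×1.79² = 8.971 m²
P = 2y√(1+z²) = 2×1.79×√(1+2.8²) = 10.64 m
R = A/P = 8.971/10.64 = 0.8429 m
S = (Q·n / (1·A·R^(2/3)))² = (5.77×0.025 / (1×8.971×0.8923))² = 0.0003247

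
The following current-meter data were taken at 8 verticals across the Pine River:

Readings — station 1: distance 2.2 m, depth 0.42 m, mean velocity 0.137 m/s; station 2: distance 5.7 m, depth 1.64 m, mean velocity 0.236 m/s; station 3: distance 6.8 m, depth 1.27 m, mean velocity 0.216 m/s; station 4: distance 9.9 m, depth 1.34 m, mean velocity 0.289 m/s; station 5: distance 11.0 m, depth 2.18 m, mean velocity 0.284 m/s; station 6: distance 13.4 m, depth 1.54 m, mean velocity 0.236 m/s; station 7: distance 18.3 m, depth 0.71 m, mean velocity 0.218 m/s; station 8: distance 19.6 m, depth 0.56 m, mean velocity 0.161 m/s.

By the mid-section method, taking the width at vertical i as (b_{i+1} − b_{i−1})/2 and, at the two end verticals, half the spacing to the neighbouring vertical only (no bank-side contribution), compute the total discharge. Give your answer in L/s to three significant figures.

w_1 = (5.7 − 2.2)/2 = 1.75 m; q_1 = 0.137 × 0.42 × 1.75 = 0.1007 m³/s
w_2 = (6.8 − 2.2)/2 = 2.3 m; q_2 = 0.236 × 1.64 × 2.3 = 0.8902 m³/s
w_3 = (9.9 − 5.7)/2 = 2.1 m; q_3 = 0.216 × 1.27 × 2.1 = 0.5761 m³/s
w_4 = (11.0 − 6.8)/2 = 2.1 m; q_4 = 0.289 × 1.34 × 2.1 = 0.8132 m³/s
w_5 = (13.4 − 9.9)/2 = 1.75 m; q_5 = 0.284 × 2.18 × 1.75 = 1.083 m³/s
w_6 = (18.3 − 11.0)/2 = 3.65 m; q_6 = 0.236 × 1.54 × 3.65 = 1.327 m³/s
w_7 = (19.6 − 13.4)/2 = 3.1 m; q_7 = 0.218 × 0.71 × 3.1 = 0.4798 m³/s
w_8 = (19.6 − 18.3)/2 = 0.65 m; q_8 = 0.161 × 0.56 × 0.65 = 0.05860 m³/s
Q = Σ qᵢ = 5.329 m³/s
= 5.329 × 1000 = 5329 L/s

5330 L/s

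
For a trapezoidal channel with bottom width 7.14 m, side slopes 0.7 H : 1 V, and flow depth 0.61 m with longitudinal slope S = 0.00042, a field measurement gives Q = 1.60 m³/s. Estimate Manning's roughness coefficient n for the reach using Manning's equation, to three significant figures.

A = (b + z·y)·y = (7.14 + 0.7×0.61)×0.61 = 4.616 m²
P = b + 2y√(1+z²) = 7.14 + 2×0.61×√(1+0.7²) = 8.629 m
R = A/P = 4.616/8.629 = 0.5349 m
n = (1/Q)·A·R^(2/3)·S^(1/2) = (1/1.60) × 4.616 × 0.6590 × 0.02049 = 0.03896

0.0390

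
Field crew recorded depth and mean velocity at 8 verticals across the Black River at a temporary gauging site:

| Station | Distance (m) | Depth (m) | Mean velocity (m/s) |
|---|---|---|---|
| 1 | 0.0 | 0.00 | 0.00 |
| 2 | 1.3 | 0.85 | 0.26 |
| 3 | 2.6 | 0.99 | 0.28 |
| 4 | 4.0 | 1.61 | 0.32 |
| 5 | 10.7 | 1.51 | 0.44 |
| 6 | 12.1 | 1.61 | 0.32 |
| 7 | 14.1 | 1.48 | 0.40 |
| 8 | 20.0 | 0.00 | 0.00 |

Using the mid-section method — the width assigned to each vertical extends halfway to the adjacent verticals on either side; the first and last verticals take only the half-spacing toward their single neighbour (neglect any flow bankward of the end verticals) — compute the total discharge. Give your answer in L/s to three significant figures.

w_2 = (2.6 − 0.0)/2 = 1.3 m; q_2 = 0.26 × 0.85 × 1.3 = 0.2873 m³/s
w_3 = (4.0 − 1.3)/2 = 1.35 m; q_3 = 0.28 × 0.99 × 1.35 = 0.3742 m³/s
w_4 = (10.7 − 2.6)/2 = 4.05 m; q_4 = 0.32 × 1.61 × 4.05 = 2.087 m³/s
w_5 = (12.1 − 4.0)/2 = 4.05 m; q_5 = 0.44 × 1.51 × 4.05 = 2.691 m³/s
w_6 = (14.1 − 10.7)/2 = 1.7 m; q_6 = 0.32 × 1.61 × 1.7 = 0.8758 m³/s
w_7 = (20.0 − 12.1)/2 = 3.95 m; q_7 = 0.40 × 1.48 × 3.95 = 2.338 m³/s
Stations 1, 8 contribute zero (depth or velocity is 0).
Q = Σ qᵢ = 8.653 m³/s
= 8.653 × 1000 = 8653 L/s

8650 L/s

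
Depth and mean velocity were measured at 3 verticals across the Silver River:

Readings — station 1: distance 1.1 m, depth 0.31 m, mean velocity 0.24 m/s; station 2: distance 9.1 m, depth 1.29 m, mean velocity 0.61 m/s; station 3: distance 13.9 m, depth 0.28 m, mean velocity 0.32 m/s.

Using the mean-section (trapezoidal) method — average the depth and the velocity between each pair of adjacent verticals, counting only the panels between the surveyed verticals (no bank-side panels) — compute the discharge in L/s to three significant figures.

Panel 1-2: Δb = 8 m, d̄ = (0.31+1.29)/2 = 0.8, v̄ = (0.24+0.61)/2 = 0.425 → q = 8×0.8×0.425 = 2.720 m³/s
Panel 2-3: Δb = 4.8 m, d̄ = (1.29+0.28)/2 = 0.785, v̄ = (0.61+0.32)/2 = 0.465 → q = 4.8×0.785×0.465 = 1.752 m³/s
Q = Σ q = 4.472 m³/s
= 4.472 × 1000 = 4472 L/s

4470 L/s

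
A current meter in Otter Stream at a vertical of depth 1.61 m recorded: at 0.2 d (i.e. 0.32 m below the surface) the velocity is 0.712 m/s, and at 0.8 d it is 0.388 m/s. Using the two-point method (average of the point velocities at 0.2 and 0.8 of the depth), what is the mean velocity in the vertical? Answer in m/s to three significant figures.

0.550 m/s

v̄ = (0.712 + 0.388) / 2 = 0.5500 m/s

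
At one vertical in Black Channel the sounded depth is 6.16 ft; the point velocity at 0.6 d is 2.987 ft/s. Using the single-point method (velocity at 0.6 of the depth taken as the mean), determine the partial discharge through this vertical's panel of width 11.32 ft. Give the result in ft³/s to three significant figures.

208 ft³/s

v̄ = v₀.₆ = 2.987 ft/s
q = v̄ × d × w = 2.987 × 6.16 × 11.32 = 208.3 ft³/s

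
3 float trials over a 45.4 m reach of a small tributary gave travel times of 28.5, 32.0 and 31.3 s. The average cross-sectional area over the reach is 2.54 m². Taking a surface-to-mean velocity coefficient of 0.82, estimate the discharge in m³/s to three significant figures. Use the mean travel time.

t̄ = (28.5 + 32.0 + 31.3) / 3 = 30.6 s
v_surface = L / t̄ = 45.4 / 30.6 = 1.484 m/s
v_mean = 0.82 × 1.484 = 1.217 m/s
Q = A × v_mean = 2.54 × 1.217 = 3.090 m³/s

3.09 m³/s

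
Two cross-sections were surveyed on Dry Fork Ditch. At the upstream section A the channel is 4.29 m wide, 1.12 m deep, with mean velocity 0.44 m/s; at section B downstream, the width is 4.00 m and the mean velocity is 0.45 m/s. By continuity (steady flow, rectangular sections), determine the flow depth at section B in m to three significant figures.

Q = A₁V₁ = (4.29×1.12) × 0.44 = 2.114 m³/s
d₂ = Q/(b₂ V₂) = 2.114/(4.00×0.45) = 1.175 m

1.17 m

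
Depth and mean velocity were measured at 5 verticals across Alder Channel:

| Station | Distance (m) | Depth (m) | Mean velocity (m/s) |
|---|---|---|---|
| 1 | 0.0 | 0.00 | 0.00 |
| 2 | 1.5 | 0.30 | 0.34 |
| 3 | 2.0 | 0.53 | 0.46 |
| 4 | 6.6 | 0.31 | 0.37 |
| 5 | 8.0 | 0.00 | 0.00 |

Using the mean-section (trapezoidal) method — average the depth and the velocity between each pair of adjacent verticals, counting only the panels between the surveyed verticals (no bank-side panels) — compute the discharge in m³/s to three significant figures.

Panel 1-2: Δb = 1.5 m, d̄ = (0.00+0.30)/2 = 0.15, v̄ = (0.00+0.34)/2 = 0.17 → q = 1.5×0.15×0.17 = 0.03825 m³/s
Panel 2-3: Δb = 0.5 m, d̄ = (0.30+0.53)/2 = 0.415, v̄ = (0.34+0.46)/2 = 0.4 → q = 0.5×0.415×0.4 = 0.08300 m³/s
Panel 3-4: Δb = 4.6 m, d̄ = (0.53+0.31)/2 = 0.42, v̄ = (0.46+0.37)/2 = 0.415 → q = 4.6×0.42×0.415 = 0.8018 m³/s
Panel 4-5: Δb = 1.4 m, d̄ = (0.31+0.00)/2 = 0.155, v̄ = (0.37+0.00)/2 = 0.185 → q = 1.4×0.155×0.185 = 0.04015 m³/s
Q = Σ q = 0.9632 m³/s

0.963 m³/s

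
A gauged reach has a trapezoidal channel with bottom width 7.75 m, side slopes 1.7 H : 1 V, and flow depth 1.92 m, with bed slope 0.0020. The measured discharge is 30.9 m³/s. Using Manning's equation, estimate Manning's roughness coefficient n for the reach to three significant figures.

A = (b + z·y)·y = (7.75 + 1.7×1.92)×1.92 = 21.15 m²
P = b + 2y√(1+z²) = 7.75 + 2×1.92×√(1+1.7²) = 15.32 m
R = A/P = 21.15/15.32 = 1.380 m
n = (1/Q)·A·R^(2/3)·S^(1/2) = (1/30.9) × 21.15 × 1.240 × 0.04472 = 0.03794

0.0379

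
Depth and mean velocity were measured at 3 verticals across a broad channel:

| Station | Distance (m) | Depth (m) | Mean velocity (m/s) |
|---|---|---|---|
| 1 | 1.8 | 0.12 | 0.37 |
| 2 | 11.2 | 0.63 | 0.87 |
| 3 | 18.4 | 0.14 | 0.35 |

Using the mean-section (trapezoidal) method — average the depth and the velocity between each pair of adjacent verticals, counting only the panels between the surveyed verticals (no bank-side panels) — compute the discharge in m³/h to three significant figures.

Panel 1-2: Δb = 9.4 m, d̄ = (0.12+0.63)/2 = 0.375, v̄ = (0.37+0.87)/2 = 0.62 → q = 9.4×0.375×0.62 = 2.186 m³/s
Panel 2-3: Δb = 7.2 m, d̄ = (0.63+0.14)/2 = 0.385, v̄ = (0.87+0.35)/2 = 0.61 → q = 7.2×0.385×0.61 = 1.691 m³/s
Q = Σ q = 3.876 m³/s
= 3.876 × 3600 = 13960 m³/h

14000 m³/h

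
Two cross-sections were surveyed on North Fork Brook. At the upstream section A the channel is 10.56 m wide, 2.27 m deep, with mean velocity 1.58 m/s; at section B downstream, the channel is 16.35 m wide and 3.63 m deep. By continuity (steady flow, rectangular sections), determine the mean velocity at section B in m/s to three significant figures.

Q = A₁V₁ = (10.56×2.27) × 1.58 = 37.87 m³/s
A₂ = 16.35 × 3.63 = 59.35 m²
V₂ = Q/A₂ = 37.87/59.35 = 0.6381 m/s

0.638 m/s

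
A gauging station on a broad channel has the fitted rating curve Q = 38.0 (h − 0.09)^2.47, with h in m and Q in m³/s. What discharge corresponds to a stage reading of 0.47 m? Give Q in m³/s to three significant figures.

3.48 m³/s

Q = 38.0 × (0.47 − 0.09)^2.47 = 38.0 × 0.38^2.47 = 3.482 m³/s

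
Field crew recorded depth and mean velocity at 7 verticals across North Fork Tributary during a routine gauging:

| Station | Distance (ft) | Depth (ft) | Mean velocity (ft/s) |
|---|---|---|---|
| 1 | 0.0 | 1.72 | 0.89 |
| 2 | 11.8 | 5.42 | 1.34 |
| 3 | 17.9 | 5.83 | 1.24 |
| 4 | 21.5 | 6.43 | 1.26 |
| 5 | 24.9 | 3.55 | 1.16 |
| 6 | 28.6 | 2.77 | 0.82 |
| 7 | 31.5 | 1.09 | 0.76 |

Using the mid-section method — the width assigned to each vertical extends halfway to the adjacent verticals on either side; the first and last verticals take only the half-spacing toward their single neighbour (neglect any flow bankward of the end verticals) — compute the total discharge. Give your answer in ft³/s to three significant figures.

w_1 = (11.8 − 0.0)/2 = 5.9 ft; q_1 = 0.89 × 1.72 × 5.9 = 9.032 ft³/s
w_2 = (17.9 − 0.0)/2 = 8.95 ft; q_2 = 1.34 × 5.42 × 8.95 = 65.00 ft³/s
w_3 = (21.5 − 11.8)/2 = 4.85 ft; q_3 = 1.24 × 5.83 × 4.85 = 35.06 ft³/s
w_4 = (24.9 − 17.9)/2 = 3.5 ft; q_4 = 1.26 × 6.43 × 3.5 = 28.36 ft³/s
w_5 = (28.6 − 21.5)/2 = 3.55 ft; q_5 = 1.16 × 3.55 × 3.55 = 14.62 ft³/s
w_6 = (31.5 − 24.9)/2 = 3.3 ft; q_6 = 0.82 × 2.77 × 3.3 = 7.496 ft³/s
w_7 = (31.5 − 28.6)/2 = 1.45 ft; q_7 = 0.76 × 1.09 × 1.45 = 1.201 ft³/s
Q = Σ qᵢ = 160.8 ft³/s

161 ft³/s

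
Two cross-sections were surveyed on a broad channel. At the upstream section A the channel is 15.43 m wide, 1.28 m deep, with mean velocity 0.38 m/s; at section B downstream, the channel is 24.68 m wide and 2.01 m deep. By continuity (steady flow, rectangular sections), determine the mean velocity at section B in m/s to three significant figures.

Q = A₁V₁ = (15.43×1.28) × 0.38 = 7.505 m³/s
A₂ = 24.68 × 2.01 = 49.61 m²
V₂ = Q/A₂ = 7.505/49.61 = 0.1513 m/s

0.151 m/s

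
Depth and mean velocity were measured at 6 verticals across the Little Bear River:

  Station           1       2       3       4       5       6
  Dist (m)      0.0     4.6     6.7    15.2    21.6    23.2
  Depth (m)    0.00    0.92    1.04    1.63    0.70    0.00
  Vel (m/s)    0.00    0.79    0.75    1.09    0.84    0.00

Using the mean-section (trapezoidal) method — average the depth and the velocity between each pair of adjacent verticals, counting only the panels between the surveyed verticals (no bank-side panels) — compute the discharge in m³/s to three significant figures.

Panel 1-2: Δb = 4.6 m, d̄ = (0.00+0.92)/2 = 0.46, v̄ = (0.00+0.79)/2 = 0.395 → q = 4.6×0.46×0.395 = 0.8358 m³/s
Panel 2-3: Δb = 2.1 m, d̄ = (0.92+1.04)/2 = 0.98, v̄ = (0.79+0.75)/2 = 0.77 → q = 2.1×0.98×0.77 = 1.585 m³/s
Panel 3-4: Δb = 8.5 m, d̄ = (1.04+1.63)/2 = 1.335, v̄ = (0.75+1.09)/2 = 0.92 → q = 8.5×1.335×0.92 = 10.44 m³/s
Panel 4-5: Δb = 6.4 m, d̄ = (1.63+0.70)/2 = 1.165, v̄ = (1.09+0.84)/2 = 0.965 → q = 6.4×1.165×0.965 = 7.195 m³/s
Panel 5-6: Δb = 1.6 m, d̄ = (0.70+0.00)/2 = 0.35, v̄ = (0.84+0.00)/2 = 0.42 → q = 1.6×0.35×0.42 = 0.2352 m³/s
Q = Σ q = 20.29 m³/s

20.3 m³/s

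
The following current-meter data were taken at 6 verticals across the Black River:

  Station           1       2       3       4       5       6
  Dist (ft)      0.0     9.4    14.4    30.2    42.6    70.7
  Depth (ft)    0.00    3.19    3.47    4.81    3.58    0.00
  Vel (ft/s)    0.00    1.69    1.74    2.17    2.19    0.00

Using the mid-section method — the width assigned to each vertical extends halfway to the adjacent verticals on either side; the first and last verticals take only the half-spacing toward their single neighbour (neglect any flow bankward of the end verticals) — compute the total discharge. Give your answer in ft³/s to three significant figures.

408 ft³/s

w_2 = (14.4 − 0.0)/2 = 7.2 ft; q_2 = 1.69 × 3.19 × 7.2 = 38.82 ft³/s
w_3 = (30.2 − 9.4)/2 = 10.4 ft; q_3 = 1.74 × 3.47 × 10.4 = 62.79 ft³/s
w_4 = (42.6 − 14.4)/2 = 14.1 ft; q_4 = 2.17 × 4.81 × 14.1 = 147.2 ft³/s
w_5 = (70.7 − 30.2)/2 = 20.25 ft; q_5 = 2.19 × 3.58 × 20.25 = 158.8 ft³/s
Stations 1, 6 contribute zero (depth or velocity is 0).
Q = Σ qᵢ = 407.5 ft³/s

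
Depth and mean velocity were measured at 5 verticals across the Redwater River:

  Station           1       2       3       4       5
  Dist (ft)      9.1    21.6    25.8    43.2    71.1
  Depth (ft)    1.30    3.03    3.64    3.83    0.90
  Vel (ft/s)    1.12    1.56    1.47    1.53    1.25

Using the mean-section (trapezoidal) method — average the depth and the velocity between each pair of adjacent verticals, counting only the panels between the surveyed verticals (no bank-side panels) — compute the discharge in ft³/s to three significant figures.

Panel 1-2: Δb = 12.5 ft, d̄ = (1.30+3.03)/2 = 2.165, v̄ = (1.12+1.56)/2 = 1.34 → q = 12.5×2.165×1.34 = 36.26 ft³/s
Panel 2-3: Δb = 4.2 ft, d̄ = (3.03+3.64)/2 = 3.335, v̄ = (1.56+1.47)/2 = 1.515 → q = 4.2×3.335×1.515 = 21.22 ft³/s
Panel 3-4: Δb = 17.4 ft, d̄ = (3.64+3.83)/2 = 3.735, v̄ = (1.47+1.53)/2 = 1.5 → q = 17.4×3.735×1.5 = 97.48 ft³/s
Panel 4-5: Δb = 27.9 ft, d̄ = (3.83+0.90)/2 = 2.365, v̄ = (1.53+1.25)/2 = 1.39 → q = 27.9×2.365×1.39 = 91.72 ft³/s
Q = Σ q = 246.7 ft³/s

247 ft³/s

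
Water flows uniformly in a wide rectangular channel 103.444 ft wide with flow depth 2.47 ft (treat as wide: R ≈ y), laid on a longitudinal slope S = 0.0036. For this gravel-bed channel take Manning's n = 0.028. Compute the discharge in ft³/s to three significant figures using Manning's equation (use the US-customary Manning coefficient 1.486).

1490 ft³/s

A = b·y = 103.444 × 2.47 = 255.5 ft²
Wide channel: R ≈ y = 2.47 ft
Q = (1.486/n)·A·R^(2/3)·S^(1/2) = (1.486/0.028) × 255.5 × 2.470^(2/3) × 0.0036^(1/2) = 1487 ft³/s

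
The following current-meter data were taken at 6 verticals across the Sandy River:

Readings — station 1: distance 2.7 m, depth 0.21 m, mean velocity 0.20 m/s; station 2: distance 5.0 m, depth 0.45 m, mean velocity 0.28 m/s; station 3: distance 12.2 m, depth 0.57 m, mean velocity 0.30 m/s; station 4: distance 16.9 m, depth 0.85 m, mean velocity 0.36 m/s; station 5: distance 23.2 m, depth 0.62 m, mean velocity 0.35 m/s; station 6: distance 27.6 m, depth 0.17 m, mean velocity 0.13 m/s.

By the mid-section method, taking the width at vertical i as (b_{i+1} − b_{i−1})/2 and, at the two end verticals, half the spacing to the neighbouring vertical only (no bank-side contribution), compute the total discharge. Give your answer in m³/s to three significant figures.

4.56 m³/s

w_1 = (5.0 − 2.7)/2 = 1.15 m; q_1 = 0.20 × 0.21 × 1.15 = 0.04830 m³/s
w_2 = (12.2 − 2.7)/2 = 4.75 m; q_2 = 0.28 × 0.45 × 4.75 = 0.5985 m³/s
w_3 = (16.9 − 5.0)/2 = 5.95 m; q_3 = 0.30 × 0.57 × 5.95 = 1.017 m³/s
w_4 = (23.2 − 12.2)/2 = 5.5 m; q_4 = 0.36 × 0.85 × 5.5 = 1.683 m³/s
w_5 = (27.6 − 16.9)/2 = 5.35 m; q_5 = 0.35 × 0.62 × 5.35 = 1.161 m³/s
w_6 = (27.6 − 23.2)/2 = 2.2 m; q_6 = 0.13 × 0.17 × 2.2 = 0.04862 m³/s
Q = Σ qᵢ = 4.557 m³/s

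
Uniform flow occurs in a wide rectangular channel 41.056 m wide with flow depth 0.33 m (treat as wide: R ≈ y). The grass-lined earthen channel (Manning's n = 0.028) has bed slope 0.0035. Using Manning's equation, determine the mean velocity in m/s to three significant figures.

1.01 m/s

A = b·y = 41.056 × 0.33 = 13.55 m²
Wide channel: R ≈ y = 0.33 m
Q = (1/n)·A·R^(2/3)·S^(1/2) = (1/0.028) × 13.55 × 0.3300^(2/3) × 0.0035^(1/2) = 13.67 m³/s
V = Q/A = 13.67/13.55 = 1.009 m/s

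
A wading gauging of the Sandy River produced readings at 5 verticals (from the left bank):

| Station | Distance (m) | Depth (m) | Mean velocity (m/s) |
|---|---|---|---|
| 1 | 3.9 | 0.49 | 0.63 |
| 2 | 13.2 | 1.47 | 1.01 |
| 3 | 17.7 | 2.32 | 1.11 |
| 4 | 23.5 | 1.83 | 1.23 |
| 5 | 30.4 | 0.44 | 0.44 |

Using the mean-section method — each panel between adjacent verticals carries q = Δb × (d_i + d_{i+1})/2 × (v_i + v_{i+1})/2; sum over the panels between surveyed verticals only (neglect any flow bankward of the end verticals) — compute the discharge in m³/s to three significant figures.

Panel 1-2: Δb = 9.3 m, d̄ = (0.49+1.47)/2 = 0.98, v̄ = (0.63+1.01)/2 = 0.82 → q = 9.3×0.98×0.82 = 7.473 m³/s
Panel 2-3: Δb = 4.5 m, d̄ = (1.47+2.32)/2 = 1.895, v̄ = (1.01+1.11)/2 = 1.06 → q = 4.5×1.895×1.06 = 9.039 m³/s
Panel 3-4: Δb = 5.8 m, d̄ = (2.32+1.83)/2 = 2.075, v̄ = (1.11+1.23)/2 = 1.17 → q = 5.8×2.075×1.17 = 14.08 m³/s
Panel 4-5: Δb = 6.9 m, d̄ = (1.83+0.44)/2 = 1.135, v̄ = (1.23+0.44)/2 = 0.835 → q = 6.9×1.135×0.835 = 6.539 m³/s
Q = Σ q = 37.13 m³/s

37.1 m³/s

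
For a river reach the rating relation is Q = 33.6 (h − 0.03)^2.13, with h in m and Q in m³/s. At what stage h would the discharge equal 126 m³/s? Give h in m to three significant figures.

1.89 m

h − h₀ = (Q/C)^(1/b) = (126/33.6)^(1/2.13) = 1.860 m
h = 0.03 + 1.860 = 1.890 m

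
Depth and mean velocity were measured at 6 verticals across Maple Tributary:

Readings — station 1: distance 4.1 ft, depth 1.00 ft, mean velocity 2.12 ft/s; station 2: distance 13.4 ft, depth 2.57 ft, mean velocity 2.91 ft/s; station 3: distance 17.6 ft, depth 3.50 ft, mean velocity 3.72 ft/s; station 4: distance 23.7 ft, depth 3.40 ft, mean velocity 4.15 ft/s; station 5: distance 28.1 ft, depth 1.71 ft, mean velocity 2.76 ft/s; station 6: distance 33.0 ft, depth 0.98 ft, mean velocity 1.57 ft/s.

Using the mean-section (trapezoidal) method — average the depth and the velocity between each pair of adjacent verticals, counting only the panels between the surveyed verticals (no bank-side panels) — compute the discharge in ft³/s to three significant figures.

Panel 1-2: Δb = 9.3 ft, d̄ = (1.00+2.57)/2 = 1.785, v̄ = (2.12+2.91)/2 = 2.515 → q = 9.3×1.785×2.515 = 41.75 ft³/s
Panel 2-3: Δb = 4.2 ft, d̄ = (2.57+3.50)/2 = 3.035, v̄ = (2.91+3.72)/2 = 3.315 → q = 4.2×3.035×3.315 = 42.26 ft³/s
Panel 3-4: Δb = 6.1 ft, d̄ = (3.50+3.40)/2 = 3.45, v̄ = (3.72+4.15)/2 = 3.935 → q = 6.1×3.45×3.935 = 82.81 ft³/s
Panel 4-5: Δb = 4.4 ft, d̄ = (3.40+1.71)/2 = 2.555, v̄ = (4.15+2.76)/2 = 3.455 → q = 4.4×2.555×3.455 = 38.84 ft³/s
Panel 5-6: Δb = 4.9 ft, d̄ = (1.71+0.98)/2 = 1.345, v̄ = (2.76+1.57)/2 = 2.165 → q = 4.9×1.345×2.165 = 14.27 ft³/s
Q = Σ q = 219.9 ft³/s

220 ft³/s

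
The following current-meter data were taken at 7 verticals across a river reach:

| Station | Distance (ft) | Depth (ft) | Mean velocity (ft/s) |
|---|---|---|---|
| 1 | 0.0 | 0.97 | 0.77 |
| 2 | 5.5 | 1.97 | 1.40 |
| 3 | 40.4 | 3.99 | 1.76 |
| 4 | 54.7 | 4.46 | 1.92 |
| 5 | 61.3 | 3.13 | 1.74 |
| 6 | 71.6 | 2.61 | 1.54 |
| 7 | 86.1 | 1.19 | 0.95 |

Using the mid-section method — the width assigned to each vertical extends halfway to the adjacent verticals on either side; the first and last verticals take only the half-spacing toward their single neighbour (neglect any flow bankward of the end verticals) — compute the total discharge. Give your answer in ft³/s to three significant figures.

424 ft³/s

w_1 = (5.5 − 0.0)/2 = 2.75 ft; q_1 = 0.77 × 0.97 × 2.75 = 2.054 ft³/s
w_2 = (40.4 − 0.0)/2 = 20.2 ft; q_2 = 1.40 × 1.97 × 20.2 = 55.71 ft³/s
w_3 = (54.7 − 5.5)/2 = 24.6 ft; q_3 = 1.76 × 3.99 × 24.6 = 172.8 ft³/s
w_4 = (61.3 − 40.4)/2 = 10.45 ft; q_4 = 1.92 × 4.46 × 10.45 = 89.49 ft³/s
w_5 = (71.6 − 54.7)/2 = 8.45 ft; q_5 = 1.74 × 3.13 × 8.45 = 46.02 ft³/s
w_6 = (86.1 − 61.3)/2 = 12.4 ft; q_6 = 1.54 × 2.61 × 12.4 = 49.84 ft³/s
w_7 = (86.1 − 71.6)/2 = 7.25 ft; q_7 = 0.95 × 1.19 × 7.25 = 8.196 ft³/s
Q = Σ qᵢ = 424.1 ft³/s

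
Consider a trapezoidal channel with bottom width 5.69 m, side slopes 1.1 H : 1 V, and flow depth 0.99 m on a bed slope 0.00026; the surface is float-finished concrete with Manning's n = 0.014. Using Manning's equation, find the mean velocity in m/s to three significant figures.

0.974 m/s

A = (b + z·y)·y = (5.69 + 1.1×0.99)×0.99 = 6.711 m²
P = b + 2y√(1+z²) = 5.69 + 2×0.99×√(1+1.1²) = 8.633 m
R = A/P = 6.711/8.633 = 0.7773 m
Q = (1/n)·A·R^(2/3)·S^(1/2) = (1/0.014) × 6.711 × 0.7773^(2/3) × 0.00026^(1/2) = 6.535 m³/s
V = Q/A = 6.535/6.711 = 0.9737 m/s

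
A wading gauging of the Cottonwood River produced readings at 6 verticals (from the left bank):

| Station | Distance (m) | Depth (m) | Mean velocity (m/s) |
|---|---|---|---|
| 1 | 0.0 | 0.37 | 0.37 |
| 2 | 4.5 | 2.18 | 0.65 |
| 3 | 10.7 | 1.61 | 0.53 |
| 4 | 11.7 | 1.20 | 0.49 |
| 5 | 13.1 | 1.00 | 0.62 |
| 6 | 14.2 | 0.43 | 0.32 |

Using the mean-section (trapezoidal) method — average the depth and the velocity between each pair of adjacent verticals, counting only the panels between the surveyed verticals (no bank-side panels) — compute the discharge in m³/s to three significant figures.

11.8 m³/s

Panel 1-2: Δb = 4.5 m, d̄ = (0.37+2.18)/2 = 1.275, v̄ = (0.37+0.65)/2 = 0.51 → q = 4.5×1.275×0.51 = 2.926 m³/s
Panel 2-3: Δb = 6.2 m, d̄ = (2.18+1.61)/2 = 1.895, v̄ = (0.65+0.53)/2 = 0.59 → q = 6.2×1.895×0.59 = 6.932 m³/s
Panel 3-4: Δb = 1 m, d̄ = (1.61+1.20)/2 = 1.405, v̄ = (0.53+0.49)/2 = 0.51 → q = 1×1.405×0.51 = 0.7166 m³/s
Panel 4-5: Δb = 1.4 m, d̄ = (1.20+1.00)/2 = 1.1, v̄ = (0.49+0.62)/2 = 0.555 → q = 1.4×1.1×0.555 = 0.8547 m³/s
Panel 5-6: Δb = 1.1 m, d̄ = (1.00+0.43)/2 = 0.715, v̄ = (0.62+0.32)/2 = 0.47 → q = 1.1×0.715×0.47 = 0.3697 m³/s
Q = Σ q = 11.80 m³/s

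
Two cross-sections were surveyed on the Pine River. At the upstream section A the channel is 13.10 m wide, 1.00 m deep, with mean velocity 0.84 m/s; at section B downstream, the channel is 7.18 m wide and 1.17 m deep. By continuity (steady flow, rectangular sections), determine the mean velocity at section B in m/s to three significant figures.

Q = A₁V₁ = (13.10×1.00) × 0.84 = 11.00 m³/s
A₂ = 7.18 × 1.17 = 8.401 m²
V₂ = Q/A₂ = 11.00/8.401 = 1.310 m/s

1.31 m/s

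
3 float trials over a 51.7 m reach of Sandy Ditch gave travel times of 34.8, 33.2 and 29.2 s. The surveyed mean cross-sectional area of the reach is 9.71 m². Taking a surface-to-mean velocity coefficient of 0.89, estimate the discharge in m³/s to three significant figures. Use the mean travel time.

13.8 m³/s

t̄ = (34.8 + 33.2 + 29.2) / 3 = 32.4 s
v_surface = L / t̄ = 51.7 / 32.4 = 1.596 m/s
v_mean = 0.89 × 1.596 = 1.420 m/s
Q = A × v_mean = 9.71 × 1.420 = 13.79 m³/s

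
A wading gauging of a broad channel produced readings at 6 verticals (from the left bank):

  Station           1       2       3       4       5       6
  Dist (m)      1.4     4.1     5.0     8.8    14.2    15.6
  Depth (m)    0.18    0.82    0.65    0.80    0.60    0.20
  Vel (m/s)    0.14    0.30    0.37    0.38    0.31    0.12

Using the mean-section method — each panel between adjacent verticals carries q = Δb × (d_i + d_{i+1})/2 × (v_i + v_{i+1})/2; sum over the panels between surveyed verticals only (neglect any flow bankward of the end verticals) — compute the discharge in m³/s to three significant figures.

2.98 m³/s

Panel 1-2: Δb = 2.7 m, d̄ = (0.18+0.82)/2 = 0.5, v̄ = (0.14+0.30)/2 = 0.22 → q = 2.7×0.5×0.22 = 0.2970 m³/s
Panel 2-3: Δb = 0.9 m, d̄ = (0.82+0.65)/2 = 0.735, v̄ = (0.30+0.37)/2 = 0.335 → q = 0.9×0.735×0.335 = 0.2216 m³/s
Panel 3-4: Δb = 3.8 m, d̄ = (0.65+0.80)/2 = 0.725, v̄ = (0.37+0.38)/2 = 0.375 → q = 3.8×0.725×0.375 = 1.033 m³/s
Panel 4-5: Δb = 5.4 m, d̄ = (0.80+0.60)/2 = 0.7, v̄ = (0.38+0.31)/2 = 0.345 → q = 5.4×0.7×0.345 = 1.304 m³/s
Panel 5-6: Δb = 1.4 m, d̄ = (0.60+0.20)/2 = 0.4, v̄ = (0.31+0.12)/2 = 0.215 → q = 1.4×0.4×0.215 = 0.1204 m³/s
Q = Σ q = 2.976 m³/s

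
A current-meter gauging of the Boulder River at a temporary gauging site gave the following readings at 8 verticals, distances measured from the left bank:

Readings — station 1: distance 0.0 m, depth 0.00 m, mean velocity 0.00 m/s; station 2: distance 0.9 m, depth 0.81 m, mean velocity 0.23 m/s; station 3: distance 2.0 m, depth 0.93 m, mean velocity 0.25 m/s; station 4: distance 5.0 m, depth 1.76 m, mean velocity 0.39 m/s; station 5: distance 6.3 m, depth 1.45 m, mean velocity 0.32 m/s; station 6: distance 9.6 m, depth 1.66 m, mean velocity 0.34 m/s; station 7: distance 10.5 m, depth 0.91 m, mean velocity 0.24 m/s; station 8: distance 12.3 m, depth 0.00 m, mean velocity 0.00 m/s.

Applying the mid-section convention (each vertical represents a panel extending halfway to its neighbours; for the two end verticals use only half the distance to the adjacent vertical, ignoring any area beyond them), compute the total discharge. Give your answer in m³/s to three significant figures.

w_2 = (2.0 − 0.0)/2 = 1 m; q_2 = 0.23 × 0.81 × 1 = 0.1863 m³/s
w_3 = (5.0 − 0.9)/2 = 2.05 m; q_3 = 0.25 × 0.93 × 2.05 = 0.4766 m³/s
w_4 = (6.3 − 2.0)/2 = 2.15 m; q_4 = 0.39 × 1.76 × 2.15 = 1.476 m³/s
w_5 = (9.6 − 5.0)/2 = 2.3 m; q_5 = 0.32 × 1.45 × 2.3 = 1.067 m³/s
w_6 = (10.5 − 6.3)/2 = 2.1 m; q_6 = 0.34 × 1.66 × 2.1 = 1.185 m³/s
w_7 = (12.3 − 9.6)/2 = 1.35 m; q_7 = 0.24 × 0.91 × 1.35 = 0.2948 m³/s
Stations 1, 8 contribute zero (depth or velocity is 0).
Q = Σ qᵢ = 4.686 m³/s

4.69 m³/s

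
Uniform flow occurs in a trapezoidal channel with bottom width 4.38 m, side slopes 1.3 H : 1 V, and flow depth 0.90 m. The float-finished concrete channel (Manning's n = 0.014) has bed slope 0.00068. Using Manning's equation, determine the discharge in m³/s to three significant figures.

A = (b + z·y)·y = (4.38 + 1.3×0.90)×0.90 = 4.995 m²
P = b + 2y√(1+z²) = 4.38 + 2×0.90×√(1+1.3²) = 7.332 m
R = A/P = 4.995/7.332 = 0.6812 m
Q = (1/n)·A·R^(2/3)·S^(1/2) = (1/0.014) × 4.995 × 0.6812^(2/3) × 0.00068^(1/2) = 7.203 m³/s

7.20 m³/s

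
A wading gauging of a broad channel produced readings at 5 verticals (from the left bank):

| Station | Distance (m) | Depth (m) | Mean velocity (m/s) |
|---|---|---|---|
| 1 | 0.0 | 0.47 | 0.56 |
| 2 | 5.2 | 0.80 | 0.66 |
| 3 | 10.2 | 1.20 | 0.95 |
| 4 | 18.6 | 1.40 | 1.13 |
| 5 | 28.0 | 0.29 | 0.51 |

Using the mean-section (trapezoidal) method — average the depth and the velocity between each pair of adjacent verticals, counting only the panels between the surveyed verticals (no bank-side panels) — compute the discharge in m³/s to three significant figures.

Panel 1-2: Δb = 5.2 m, d̄ = (0.47+0.80)/2 = 0.635, v̄ = (0.56+0.66)/2 = 0.61 → q = 5.2×0.635×0.61 = 2.014 m³/s
Panel 2-3: Δb = 5 m, d̄ = (0.80+1.20)/2 = 1, v̄ = (0.66+0.95)/2 = 0.805 → q = 5×1×0.805 = 4.025 m³/s
Panel 3-4: Δb = 8.4 m, d̄ = (1.20+1.40)/2 = 1.3, v̄ = (0.95+1.13)/2 = 1.04 → q = 8.4×1.3×1.04 = 11.36 m³/s
Panel 4-5: Δb = 9.4 m, d̄ = (1.40+0.29)/2 = 0.845, v̄ = (1.13+0.51)/2 = 0.82 → q = 9.4×0.845×0.82 = 6.513 m³/s
Q = Σ q = 23.91 m³/s

23.9 m³/s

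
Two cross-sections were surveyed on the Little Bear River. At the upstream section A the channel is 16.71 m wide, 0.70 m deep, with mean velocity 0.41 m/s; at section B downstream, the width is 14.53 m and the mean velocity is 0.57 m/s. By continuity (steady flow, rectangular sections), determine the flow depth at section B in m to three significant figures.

0.579 m

Q = A₁V₁ = (16.71×0.70) × 0.41 = 4.796 m³/s
d₂ = Q/(b₂ V₂) = 4.796/(14.53×0.57) = 0.5791 m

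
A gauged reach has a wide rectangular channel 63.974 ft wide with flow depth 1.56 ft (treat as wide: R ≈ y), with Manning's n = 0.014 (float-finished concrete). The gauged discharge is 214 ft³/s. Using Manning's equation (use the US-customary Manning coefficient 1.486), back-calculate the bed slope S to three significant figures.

0.000226

A = b·y = 63.974 × 1.56 = 99.80 ft²
Wide channel: R ≈ y = 1.56 ft
S = (Q·n / (1.486·A·R^(2/3)))² = (214×0.014 / (1.486×99.80×1.345))² = 0.0002256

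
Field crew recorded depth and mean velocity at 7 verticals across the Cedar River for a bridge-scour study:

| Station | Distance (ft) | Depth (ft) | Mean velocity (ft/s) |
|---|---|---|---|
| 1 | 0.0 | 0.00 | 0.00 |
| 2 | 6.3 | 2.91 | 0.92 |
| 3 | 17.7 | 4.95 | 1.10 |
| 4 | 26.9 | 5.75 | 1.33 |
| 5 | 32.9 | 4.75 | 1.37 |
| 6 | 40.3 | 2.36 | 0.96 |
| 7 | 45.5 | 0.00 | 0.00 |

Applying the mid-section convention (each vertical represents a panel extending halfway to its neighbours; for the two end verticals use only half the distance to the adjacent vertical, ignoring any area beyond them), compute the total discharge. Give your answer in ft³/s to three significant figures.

w_2 = (17.7 − 0.0)/2 = 8.85 ft; q_2 = 0.92 × 2.91 × 8.85 = 23.69 ft³/s
w_3 = (26.9 − 6.3)/2 = 10.3 ft; q_3 = 1.10 × 4.95 × 10.3 = 56.08 ft³/s
w_4 = (32.9 − 17.7)/2 = 7.6 ft; q_4 = 1.33 × 5.75 × 7.6 = 58.12 ft³/s
w_5 = (40.3 − 26.9)/2 = 6.7 ft; q_5 = 1.37 × 4.75 × 6.7 = 43.60 ft³/s
w_6 = (45.5 − 32.9)/2 = 6.3 ft; q_6 = 0.96 × 2.36 × 6.3 = 14.27 ft³/s
Stations 1, 7 contribute zero (depth or velocity is 0).
Q = Σ qᵢ = 195.8 ft³/s

196 ft³/s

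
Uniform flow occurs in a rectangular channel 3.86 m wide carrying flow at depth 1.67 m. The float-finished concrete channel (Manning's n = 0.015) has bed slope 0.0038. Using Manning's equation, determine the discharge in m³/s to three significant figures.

A = b·y = 3.86 × 1.67 = 6.446 m²
P = b + 2y = 3.86 + 2×1.67 = 7.200 m
R = A/P = 6.446/7.200 = 0.8953 m
Q = (1/n)·A·R^(2/3)·S^(1/2) = (1/0.015) × 6.446 × 0.8953^(2/3) × 0.0038^(1/2) = 24.61 m³/s

24.6 m³/s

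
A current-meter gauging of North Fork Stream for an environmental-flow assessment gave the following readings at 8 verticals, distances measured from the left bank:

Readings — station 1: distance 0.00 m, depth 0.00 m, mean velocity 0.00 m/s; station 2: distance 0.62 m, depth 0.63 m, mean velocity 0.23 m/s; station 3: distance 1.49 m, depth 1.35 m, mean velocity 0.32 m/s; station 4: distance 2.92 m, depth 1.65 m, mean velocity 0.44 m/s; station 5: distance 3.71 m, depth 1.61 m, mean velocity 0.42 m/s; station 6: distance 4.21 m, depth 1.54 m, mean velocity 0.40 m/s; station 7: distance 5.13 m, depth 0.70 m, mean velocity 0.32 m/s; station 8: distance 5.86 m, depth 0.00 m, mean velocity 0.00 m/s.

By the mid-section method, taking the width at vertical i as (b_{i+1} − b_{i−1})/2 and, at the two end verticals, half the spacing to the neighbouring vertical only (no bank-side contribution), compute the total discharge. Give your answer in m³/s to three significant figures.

2.47 m³/s

w_2 = (1.49 − 0.00)/2 = 0.745 m; q_2 = 0.23 × 0.63 × 0.745 = 0.1080 m³/s
w_3 = (2.92 − 0.62)/2 = 1.15 m; q_3 = 0.32 × 1.35 × 1.15 = 0.4968 m³/s
w_4 = (3.71 − 1.49)/2 = 1.11 m; q_4 = 0.44 × 1.65 × 1.11 = 0.8059 m³/s
w_5 = (4.21 − 2.92)/2 = 0.645 m; q_5 = 0.42 × 1.61 × 0.645 = 0.4361 m³/s
w_6 = (5.13 − 3.71)/2 = 0.71 m; q_6 = 0.40 × 1.54 × 0.71 = 0.4374 m³/s
w_7 = (5.86 − 4.21)/2 = 0.825 m; q_7 = 0.32 × 0.70 × 0.825 = 0.1848 m³/s
Stations 1, 8 contribute zero (depth or velocity is 0).
Q = Σ qᵢ = 2.469 m³/s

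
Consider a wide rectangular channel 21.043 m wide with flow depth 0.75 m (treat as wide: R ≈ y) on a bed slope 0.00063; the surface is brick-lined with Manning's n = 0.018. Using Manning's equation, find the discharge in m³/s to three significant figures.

A = b·y = 21.043 × 0.75 = 15.78 m²
Wide channel: R ≈ y = 0.75 m
Q = (1/n)·A·R^(2/3)·S^(1/2) = (1/0.018) × 15.78 × 0.7500^(2/3) × 0.00063^(1/2) = 18.17 m³/s

18.2 m³/s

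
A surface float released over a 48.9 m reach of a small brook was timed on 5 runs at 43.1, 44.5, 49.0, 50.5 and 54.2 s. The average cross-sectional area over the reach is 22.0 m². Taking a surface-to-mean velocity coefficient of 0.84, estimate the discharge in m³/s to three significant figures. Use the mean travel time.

18.7 m³/s

t̄ = (43.1 + 44.5 + 49.0 + 50.5 + 54.2) / 5 = 48.26 s
v_surface = L / t̄ = 48.9 / 48.26 = 1.013 m/s
v_mean = 0.84 × 1.013 = 0.8511 m/s
Q = A × v_mean = 22.0 × 0.8511 = 18.73 m³/s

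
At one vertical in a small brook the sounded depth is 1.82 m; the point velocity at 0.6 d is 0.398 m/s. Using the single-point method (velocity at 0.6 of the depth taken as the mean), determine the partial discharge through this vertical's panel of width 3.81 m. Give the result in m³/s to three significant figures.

v̄ = v₀.₆ = 0.398 m/s
q = v̄ × d × w = 0.3980 × 1.82 × 3.81 = 2.760 m³/s

2.76 m³/s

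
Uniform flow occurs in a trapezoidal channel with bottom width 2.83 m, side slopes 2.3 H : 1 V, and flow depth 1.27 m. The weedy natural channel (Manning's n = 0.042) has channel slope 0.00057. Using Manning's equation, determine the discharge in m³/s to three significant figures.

3.56 m³/s

A = (b + z·y)·y = (2.83 + 2.3×1.27)×1.27 = 7.304 m²
P = b + 2y√(1+z²) = 2.83 + 2×1.27×√(1+2.3²) = 9.200 m
R = A/P = 7.304/9.200 = 0.7939 m
Q = (1/n)·A·R^(2/3)·S^(1/2) = (1/0.042) × 7.304 × 0.7939^(2/3) × 0.00057^(1/2) = 3.560 m³/s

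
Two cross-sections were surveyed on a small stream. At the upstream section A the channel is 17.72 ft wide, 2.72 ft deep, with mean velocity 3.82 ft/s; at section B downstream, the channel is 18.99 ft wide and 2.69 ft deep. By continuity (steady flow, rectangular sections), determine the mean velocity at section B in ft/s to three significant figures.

3.60 ft/s

Q = A₁V₁ = (17.72×2.72) × 3.82 = 184.1 ft³/s
A₂ = 18.99 × 2.69 = 51.08 ft²
V₂ = Q/A₂ = 184.1/51.08 = 3.604 ft/s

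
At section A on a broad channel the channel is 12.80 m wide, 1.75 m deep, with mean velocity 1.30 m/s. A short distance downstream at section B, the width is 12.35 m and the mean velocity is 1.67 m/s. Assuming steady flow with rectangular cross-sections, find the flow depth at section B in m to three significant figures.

Q = A₁V₁ = (12.80×1.75) × 1.30 = 29.12 m³/s
d₂ = Q/(b₂ V₂) = 29.12/(12.35×1.67) = 1.412 m

1.41 m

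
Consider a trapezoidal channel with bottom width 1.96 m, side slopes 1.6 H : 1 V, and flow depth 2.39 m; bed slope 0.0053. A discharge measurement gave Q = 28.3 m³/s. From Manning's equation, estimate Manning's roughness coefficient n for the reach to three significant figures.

A = (b + z·y)·y = (1.96 + 1.6×2.39)×2.39 = 13.82 m²
P = b + 2y√(1+z²) = 1.96 + 2×2.39×√(1+1.6²) = 10.98 m
R = A/P = 13.82/10.98 = 1.259 m
n = (1/Q)·A·R^(2/3)·S^(1/2) = (1/28.3) × 13.82 × 1.166 × 0.07280 = 0.04147

0.0415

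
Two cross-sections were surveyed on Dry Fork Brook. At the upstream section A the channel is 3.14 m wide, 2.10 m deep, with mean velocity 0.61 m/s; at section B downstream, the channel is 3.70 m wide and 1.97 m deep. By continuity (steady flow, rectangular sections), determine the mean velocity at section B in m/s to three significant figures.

0.552 m/s

Q = A₁V₁ = (3.14×2.10) × 0.61 = 4.022 m³/s
A₂ = 3.70 × 1.97 = 7.289 m²
V₂ = Q/A₂ = 4.022/7.289 = 0.5518 m/s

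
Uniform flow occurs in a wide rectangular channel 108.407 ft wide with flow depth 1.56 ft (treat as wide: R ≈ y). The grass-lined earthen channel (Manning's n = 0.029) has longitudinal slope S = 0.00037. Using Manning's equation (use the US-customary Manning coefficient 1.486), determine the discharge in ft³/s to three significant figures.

224 ft³/s

A = b·y = 108.407 × 1.56 = 169.1 ft²
Wide channel: R ≈ y = 1.56 ft
Q = (1.486/n)·A·R^(2/3)·S^(1/2) = (1.486/0.029) × 169.1 × 1.560^(2/3) × 0.00037^(1/2) = 224.2 ft³/s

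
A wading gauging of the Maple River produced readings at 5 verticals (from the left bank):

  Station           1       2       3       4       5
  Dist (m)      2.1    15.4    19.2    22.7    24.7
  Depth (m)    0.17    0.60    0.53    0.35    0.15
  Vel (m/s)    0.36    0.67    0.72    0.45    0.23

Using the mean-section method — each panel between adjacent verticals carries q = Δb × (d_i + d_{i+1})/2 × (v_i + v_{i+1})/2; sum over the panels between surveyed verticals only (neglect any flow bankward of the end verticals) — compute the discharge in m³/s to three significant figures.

5.20 m³/s

Panel 1-2: Δb = 13.3 m, d̄ = (0.17+0.60)/2 = 0.385, v̄ = (0.36+0.67)/2 = 0.515 → q = 13.3×0.385×0.515 = 2.637 m³/s
Panel 2-3: Δb = 3.8 m, d̄ = (0.60+0.53)/2 = 0.565, v̄ = (0.67+0.72)/2 = 0.695 → q = 3.8×0.565×0.695 = 1.492 m³/s
Panel 3-4: Δb = 3.5 m, d̄ = (0.53+0.35)/2 = 0.44, v̄ = (0.72+0.45)/2 = 0.585 → q = 3.5×0.44×0.585 = 0.9009 m³/s
Panel 4-5: Δb = 2 m, d̄ = (0.35+0.15)/2 = 0.25, v̄ = (0.45+0.23)/2 = 0.34 → q = 2×0.25×0.34 = 0.1700 m³/s
Q = Σ q = 5.200 m³/s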